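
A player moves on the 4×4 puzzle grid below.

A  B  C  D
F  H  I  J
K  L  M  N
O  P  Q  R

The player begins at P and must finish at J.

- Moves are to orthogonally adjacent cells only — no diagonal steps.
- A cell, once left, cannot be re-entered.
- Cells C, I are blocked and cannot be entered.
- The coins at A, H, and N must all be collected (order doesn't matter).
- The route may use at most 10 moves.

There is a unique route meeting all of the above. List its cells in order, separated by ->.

P -> O -> K -> F -> A -> B -> H -> L -> M -> N -> J

The budget equals the shortest possible length, so every move has to be on a shortest route through the required cells.
Route from P: left to O, 3× up (reaching A), right to B, 2× down (reaching L), 2× right (reaching N), up to J — 10 moves in all.
Check: all required cells visited; 10 ≤ 10 moves.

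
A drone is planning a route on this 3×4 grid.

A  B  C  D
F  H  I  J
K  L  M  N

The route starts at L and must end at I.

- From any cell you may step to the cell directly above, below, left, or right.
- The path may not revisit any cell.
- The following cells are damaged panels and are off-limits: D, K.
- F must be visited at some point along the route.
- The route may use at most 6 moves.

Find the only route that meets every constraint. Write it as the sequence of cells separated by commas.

L, H, F, A, B, C, I

Any route must reach F and still end at I within 6 moves, so the order of the required stops is forced.
Route from L: up to H, left to F, up to A, 2× right (reaching C), down to I — 6 moves in all.
Check: all required cells visited; 6 ≤ 6 moves.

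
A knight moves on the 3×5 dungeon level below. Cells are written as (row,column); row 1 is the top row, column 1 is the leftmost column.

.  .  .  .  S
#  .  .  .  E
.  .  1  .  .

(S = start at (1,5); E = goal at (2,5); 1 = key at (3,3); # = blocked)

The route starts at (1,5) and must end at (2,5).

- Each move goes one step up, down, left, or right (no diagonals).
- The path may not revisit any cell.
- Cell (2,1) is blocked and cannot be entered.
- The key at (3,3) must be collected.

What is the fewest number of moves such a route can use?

7

Any route passes through (3,3) somewhere between (1,5) and (2,5). Summing Manhattan distances along the two legs ((1,5) → (3,3) → (2,5)) gives a lower bound of 4 + 3 = 7 moves.
A route of 7 moves achieves this: (1,5) → (1,4) → (2,4) → (2,3) → (3,3) → (3,4) → (3,5) → (2,5).
Since 7 matches the lower bound, it is optimal.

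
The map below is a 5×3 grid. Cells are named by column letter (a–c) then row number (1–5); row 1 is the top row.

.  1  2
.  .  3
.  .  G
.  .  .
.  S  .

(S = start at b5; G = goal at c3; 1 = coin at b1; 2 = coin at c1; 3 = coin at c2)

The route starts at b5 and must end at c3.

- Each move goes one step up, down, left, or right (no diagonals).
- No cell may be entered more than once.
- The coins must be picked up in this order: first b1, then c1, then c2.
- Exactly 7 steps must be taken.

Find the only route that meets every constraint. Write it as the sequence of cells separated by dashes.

b5 - b4 - b3 - b2 - b1 - c1 - c2 - c3

The waypoints must appear in the order b1, c1, c2, with no cell reused.
Route from b5: up 4 to b1, right 1 to c1, down 2 to c3 — 7 moves in all.
Check: order respected (1 at step 4, 2 at step 5, 3 at step 6); 7 moves as required.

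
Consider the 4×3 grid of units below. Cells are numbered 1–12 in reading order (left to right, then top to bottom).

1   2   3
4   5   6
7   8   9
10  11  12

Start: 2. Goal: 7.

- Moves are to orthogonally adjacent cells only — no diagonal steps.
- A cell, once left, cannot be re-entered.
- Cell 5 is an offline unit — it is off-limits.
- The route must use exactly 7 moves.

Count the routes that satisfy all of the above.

3

Need simple routes of exactly 7 moves from 2 to 7 (Manhattan distance 3, so 2 moves are spent on a detour and 2 undoing it).
Enumerating: 2 3 6 9 12 11 8 7 | 2 3 6 9 12 11 10 7 | 2 3 6 9 8 11 10 7.
That gives 3 routes.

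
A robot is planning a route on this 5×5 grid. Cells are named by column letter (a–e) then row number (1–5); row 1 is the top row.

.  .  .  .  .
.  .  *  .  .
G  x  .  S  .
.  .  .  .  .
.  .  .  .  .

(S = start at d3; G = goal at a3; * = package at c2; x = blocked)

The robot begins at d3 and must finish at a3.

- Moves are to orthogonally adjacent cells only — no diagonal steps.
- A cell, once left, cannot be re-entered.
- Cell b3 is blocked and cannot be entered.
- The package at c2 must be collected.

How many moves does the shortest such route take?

5

Any route passes through c2 somewhere between d3 and a3. Summing Manhattan distances along the two legs (d3 → c2 → a3) gives a lower bound of 2 + 3 = 5 moves.
A route of 5 moves achieves this: d3 → d2 → c2 → b2 → a2 → a3.
Since 5 matches the lower bound, it is optimal.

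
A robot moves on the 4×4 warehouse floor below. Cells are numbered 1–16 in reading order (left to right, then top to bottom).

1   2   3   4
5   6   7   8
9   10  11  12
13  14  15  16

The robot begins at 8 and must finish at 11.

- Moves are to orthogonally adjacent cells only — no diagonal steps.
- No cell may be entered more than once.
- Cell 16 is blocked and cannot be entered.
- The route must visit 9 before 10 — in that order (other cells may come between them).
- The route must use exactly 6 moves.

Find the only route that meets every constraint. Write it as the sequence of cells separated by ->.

The waypoints must appear in the order 9, 10, with no cell reused.
Route from 8: 3× left (reaching 5), down to 9, 2× right (reaching 11) — 6 moves in all.
Check: order respected (9 at step 4, 10 at step 5); 6 moves as required.

8 -> 7 -> 6 -> 5 -> 9 -> 10 -> 11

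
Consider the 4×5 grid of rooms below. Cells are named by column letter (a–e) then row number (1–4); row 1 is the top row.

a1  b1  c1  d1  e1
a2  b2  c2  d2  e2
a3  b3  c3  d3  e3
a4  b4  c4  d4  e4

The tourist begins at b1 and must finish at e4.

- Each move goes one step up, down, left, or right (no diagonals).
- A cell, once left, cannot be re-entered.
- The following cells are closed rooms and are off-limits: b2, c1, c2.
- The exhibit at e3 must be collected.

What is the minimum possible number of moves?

Any route passes through e3 somewhere between b1 and e4. Summing Manhattan distances along the two legs (b1 → e3 → e4) gives a lower bound of 5 + 1 = 6 moves.
That bound ignores the blocked cells. Measuring each leg by the fewest moves that actually steer around them (b1→e3: 7; e3→e4: 1) raises the lower bound to 8.
A route of 8 moves exists: b1 → a1 → a2 → a3 → b3 → c3 → d3 → e3 → e4.
Since 8 matches that lower bound, it is optimal.

8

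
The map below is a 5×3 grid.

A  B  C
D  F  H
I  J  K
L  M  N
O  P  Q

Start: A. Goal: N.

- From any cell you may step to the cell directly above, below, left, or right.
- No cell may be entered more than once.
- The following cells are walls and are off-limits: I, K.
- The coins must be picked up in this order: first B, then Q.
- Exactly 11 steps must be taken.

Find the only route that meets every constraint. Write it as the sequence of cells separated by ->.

A -> B -> C -> H -> F -> J -> M -> L -> O -> P -> Q -> N

The waypoints must appear in the order B, Q, with no cell reused.
Route from A: 2× right (reaching C), down to H, left to F, 2× down (reaching M), left to L, down to O, 2× right (reaching Q), up to N — 11 moves in all.
Check: order respected (B at step 1, Q at step 10); 11 moves as required.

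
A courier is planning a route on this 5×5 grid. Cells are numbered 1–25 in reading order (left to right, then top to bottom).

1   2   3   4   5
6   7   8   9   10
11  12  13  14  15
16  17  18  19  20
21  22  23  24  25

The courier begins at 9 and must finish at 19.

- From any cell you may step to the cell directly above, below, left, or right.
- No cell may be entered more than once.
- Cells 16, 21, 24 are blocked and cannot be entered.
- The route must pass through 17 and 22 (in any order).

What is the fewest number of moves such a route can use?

Any route passes through 17 and 22 in some order between 9 and 19. Summing Manhattan distances along each leg and taking the cheapest ordering (9 → 22 → 17 → 19) gives a lower bound of 5 + 1 + 2 = 8 moves.
A route of 8 moves achieves this: 9 → 14 → 13 → 12 → 17 → 22 → 23 → 18 → 19.
Since 8 matches the lower bound, it is optimal.

8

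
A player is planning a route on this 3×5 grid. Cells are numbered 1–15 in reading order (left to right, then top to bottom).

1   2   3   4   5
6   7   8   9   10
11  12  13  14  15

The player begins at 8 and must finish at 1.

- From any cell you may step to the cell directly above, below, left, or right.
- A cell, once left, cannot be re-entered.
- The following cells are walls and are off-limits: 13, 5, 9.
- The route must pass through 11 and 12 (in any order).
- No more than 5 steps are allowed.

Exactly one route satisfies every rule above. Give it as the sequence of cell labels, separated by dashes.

8 - 7 - 12 - 11 - 6 - 1

Any route must reach 11 and 12 and still end at 1 within 5 moves, so the order of the required stops is forced.
Route from 8: left to 7, down to 12, left to 11, 2× up (reaching 1) — 5 moves in all.
Check: all required cells visited; 5 ≤ 5 moves.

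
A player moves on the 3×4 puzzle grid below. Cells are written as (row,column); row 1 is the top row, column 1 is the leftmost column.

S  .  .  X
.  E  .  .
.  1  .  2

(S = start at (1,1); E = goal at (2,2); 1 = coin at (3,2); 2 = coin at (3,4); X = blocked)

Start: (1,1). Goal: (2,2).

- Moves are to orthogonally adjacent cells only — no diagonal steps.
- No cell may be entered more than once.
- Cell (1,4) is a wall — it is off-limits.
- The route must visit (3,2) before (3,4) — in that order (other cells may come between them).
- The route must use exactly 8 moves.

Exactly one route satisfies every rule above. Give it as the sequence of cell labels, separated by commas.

The waypoints must appear in the order (3,2), (3,4), with no cell reused.
Route from (1,1): 2× down (reaching (3,1)), 3× right (reaching (3,4)), up to (2,4), 2× left (reaching (2,2)) — 8 moves in all.
Check: order respected (1 at step 3, 2 at step 5); 8 moves as required.

(1,1), (2,1), (3,1), (3,2), (3,3), (3,4), (2,4), (2,3), (2,2)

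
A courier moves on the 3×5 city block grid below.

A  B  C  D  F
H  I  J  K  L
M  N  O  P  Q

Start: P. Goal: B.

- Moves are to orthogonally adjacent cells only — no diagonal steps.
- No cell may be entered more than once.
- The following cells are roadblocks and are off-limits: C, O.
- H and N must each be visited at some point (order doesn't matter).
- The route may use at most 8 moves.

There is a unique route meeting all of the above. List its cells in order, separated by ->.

Any route must reach H and N and still end at B within 8 moves, so the order of the required stops is forced.
Route from P: up 1 to K, left 2 to I, down 1 to N, left 1 to M, up 2 to A, right 1 to B — 8 moves in all.
Check: all required cells visited; 8 ≤ 8 moves.

P -> K -> J -> I -> N -> M -> H -> A -> B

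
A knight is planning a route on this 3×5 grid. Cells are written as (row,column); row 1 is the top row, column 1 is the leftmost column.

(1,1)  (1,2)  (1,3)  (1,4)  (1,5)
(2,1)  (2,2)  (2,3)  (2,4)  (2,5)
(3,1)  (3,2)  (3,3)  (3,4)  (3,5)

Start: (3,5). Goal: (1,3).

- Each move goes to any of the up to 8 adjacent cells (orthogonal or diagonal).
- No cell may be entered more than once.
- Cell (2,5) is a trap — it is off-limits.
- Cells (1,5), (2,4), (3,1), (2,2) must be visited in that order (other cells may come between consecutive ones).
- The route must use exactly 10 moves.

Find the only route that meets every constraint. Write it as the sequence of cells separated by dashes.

The waypoints must appear in the order (1,5), (2,4), (3,1), (2,2), with no cell reused.
Route from (3,5): left 1 to (3,4), up-left 1 to (2,3), up-right 1 to (1,4), right 1 to (1,5), down-left 2 to (3,3), left 2 to (3,1), up-right 2 to (1,3) — 10 moves in all.
Check: order respected ((1,5) at step 4, (2,4) at step 5, (3,1) at step 8, (2,2) at step 9); 10 moves as required.

(3,5) - (3,4) - (2,3) - (1,4) - (1,5) - (2,4) - (3,3) - (3,2) - (3,1) - (2,2) - (1,3)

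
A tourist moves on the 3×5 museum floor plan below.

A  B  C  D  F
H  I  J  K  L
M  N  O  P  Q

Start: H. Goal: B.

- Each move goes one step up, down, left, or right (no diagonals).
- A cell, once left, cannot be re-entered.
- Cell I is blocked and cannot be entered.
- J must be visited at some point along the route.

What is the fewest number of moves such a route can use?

6

Any route passes through J somewhere between H and B. Summing Manhattan distances along the two legs (H → J → B) gives a lower bound of 2 + 2 = 4 moves.
That bound ignores the blocked cells. Measuring each leg by the fewest moves that actually steer around them (H→J: 4; J→B: 2) raises the lower bound to 6.
A route of 6 moves exists: H → M → N → O → J → C → B.
Since 6 matches that lower bound, it is optimal.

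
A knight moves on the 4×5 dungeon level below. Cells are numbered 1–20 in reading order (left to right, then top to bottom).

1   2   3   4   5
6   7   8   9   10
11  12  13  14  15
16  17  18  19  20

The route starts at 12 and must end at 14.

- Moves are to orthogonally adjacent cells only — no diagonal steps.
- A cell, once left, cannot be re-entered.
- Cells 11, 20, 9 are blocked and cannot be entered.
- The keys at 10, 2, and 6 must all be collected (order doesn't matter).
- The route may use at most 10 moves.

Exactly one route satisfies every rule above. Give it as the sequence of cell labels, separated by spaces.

12 7 6 1 2 3 4 5 10 15 14

The budget equals the shortest possible length, so every move has to be on a shortest route through the required cells.
Route from 12: up to 7, left to 6, up to 1, 4× right (reaching 5), 2× down (reaching 15), left to 14 — 10 moves in all.
Check: all required cells visited; 10 ≤ 10 moves.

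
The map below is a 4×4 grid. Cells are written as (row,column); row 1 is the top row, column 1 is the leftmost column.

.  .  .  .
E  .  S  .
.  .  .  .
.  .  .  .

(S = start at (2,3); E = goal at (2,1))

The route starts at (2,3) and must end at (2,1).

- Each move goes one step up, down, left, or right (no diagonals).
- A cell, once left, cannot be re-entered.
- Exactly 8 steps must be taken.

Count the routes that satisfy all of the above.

22

Need simple routes of exactly 8 moves from (2,3) to (2,1) (Manhattan distance 2, so 3 moves are spent on a detour and 3 undoing it).
Branch systematically from the start, pruning whenever the remaining move budget drops below the Manhattan distance to (2,1) or differs from it in parity. Grouping the completions by first move — via (1,3): 3; via (3,3): 7; via (2,2): 1; via (2,4): 11 — and summing: 3 + 7 + 1 + 11 = 22.
That gives 22 routes.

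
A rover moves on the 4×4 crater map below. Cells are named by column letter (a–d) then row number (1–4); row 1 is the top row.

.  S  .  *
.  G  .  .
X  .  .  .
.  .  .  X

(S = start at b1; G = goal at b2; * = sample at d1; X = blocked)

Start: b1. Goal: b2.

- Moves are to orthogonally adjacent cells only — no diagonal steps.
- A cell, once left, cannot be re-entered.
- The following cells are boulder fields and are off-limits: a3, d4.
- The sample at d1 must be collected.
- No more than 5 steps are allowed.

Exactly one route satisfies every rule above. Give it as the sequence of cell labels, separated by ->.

The 5-move cap with required stops at d1 leaves no slack for detours.
Route from b1: 2× right (reaching d1), down to d2, 2× left (reaching b2) — 5 moves in all.
Check: all required cells visited; 5 ≤ 5 moves.

b1 -> c1 -> d1 -> d2 -> c2 -> b2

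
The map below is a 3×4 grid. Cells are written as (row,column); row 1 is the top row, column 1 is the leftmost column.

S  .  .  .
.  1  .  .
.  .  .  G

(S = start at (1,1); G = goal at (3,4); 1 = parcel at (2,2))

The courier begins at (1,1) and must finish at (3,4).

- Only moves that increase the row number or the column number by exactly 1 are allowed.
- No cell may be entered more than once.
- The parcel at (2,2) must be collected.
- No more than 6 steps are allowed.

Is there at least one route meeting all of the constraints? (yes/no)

yes

One route that works: (1,1) → (2,1) → (2,2) → (3,2) → (3,3) → (3,4).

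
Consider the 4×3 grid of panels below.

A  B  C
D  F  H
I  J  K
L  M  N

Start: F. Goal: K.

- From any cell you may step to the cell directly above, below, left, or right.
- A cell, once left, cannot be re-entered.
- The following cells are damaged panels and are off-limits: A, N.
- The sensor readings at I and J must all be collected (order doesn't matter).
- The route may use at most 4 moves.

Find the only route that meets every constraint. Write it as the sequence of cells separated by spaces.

Any route must reach I and J and still end at K within 4 moves, so the order of the required stops is forced.
Route from F: left 1 to D, down 1 to I, right 2 to K — 4 moves in all.
Check: all required cells visited; 4 ≤ 4 moves.

F D I J K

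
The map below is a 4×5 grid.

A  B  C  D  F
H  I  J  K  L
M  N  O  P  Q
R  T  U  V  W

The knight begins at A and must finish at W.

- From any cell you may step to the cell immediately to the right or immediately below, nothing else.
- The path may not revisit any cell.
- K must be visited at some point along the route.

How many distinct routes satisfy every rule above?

A right/down-only route from A to W makes exactly 3 down-moves and 4 right-moves in some order.
With no other constraints that would be C(7,3) = 35 routes.
Split at K and multiply the segment counts: A→K: 4; K→W: 3; product = 12.
That gives 12 routes.

12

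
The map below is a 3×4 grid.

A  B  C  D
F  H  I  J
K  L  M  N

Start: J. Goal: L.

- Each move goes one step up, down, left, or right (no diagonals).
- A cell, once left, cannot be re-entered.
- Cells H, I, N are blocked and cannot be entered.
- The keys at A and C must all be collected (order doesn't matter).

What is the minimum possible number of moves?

7

Any route passes through A and C in some order between J and L. Summing Manhattan distances along each leg and taking the cheapest ordering (J → C → A → L) gives a lower bound of 2 + 2 + 3 = 7 moves.
A route of 7 moves achieves this: J → D → C → B → A → F → K → L.
Since 7 matches the lower bound, it is optimal.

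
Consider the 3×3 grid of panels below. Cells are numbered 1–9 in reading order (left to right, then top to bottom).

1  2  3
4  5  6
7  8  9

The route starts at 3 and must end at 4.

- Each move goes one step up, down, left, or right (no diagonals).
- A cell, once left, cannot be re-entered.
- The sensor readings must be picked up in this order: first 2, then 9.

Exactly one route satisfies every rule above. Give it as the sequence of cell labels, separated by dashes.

3 - 2 - 5 - 6 - 9 - 8 - 7 - 4

The waypoints must appear in the order 2, 9, with no cell reused.
Route from 3: left 1 to 2, down 1 to 5, right 1 to 6, down 1 to 9, left 2 to 7, up 1 to 4 — 7 moves in all.
Check: order respected (2 at step 1, 9 at step 4).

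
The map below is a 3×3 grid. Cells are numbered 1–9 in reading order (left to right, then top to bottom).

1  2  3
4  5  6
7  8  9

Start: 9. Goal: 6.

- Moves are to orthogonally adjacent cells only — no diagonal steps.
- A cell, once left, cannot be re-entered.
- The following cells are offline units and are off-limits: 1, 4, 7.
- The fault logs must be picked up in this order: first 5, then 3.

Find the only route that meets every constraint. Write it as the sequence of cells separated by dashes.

The waypoints must appear in the order 5, 3, with no cell reused.
Route from 9: left 1 to 8, up 2 to 2, right 1 to 3, down 1 to 6 — 5 moves in all.
Check: order respected (5 at step 2, 3 at step 4).

9 - 8 - 5 - 2 - 3 - 6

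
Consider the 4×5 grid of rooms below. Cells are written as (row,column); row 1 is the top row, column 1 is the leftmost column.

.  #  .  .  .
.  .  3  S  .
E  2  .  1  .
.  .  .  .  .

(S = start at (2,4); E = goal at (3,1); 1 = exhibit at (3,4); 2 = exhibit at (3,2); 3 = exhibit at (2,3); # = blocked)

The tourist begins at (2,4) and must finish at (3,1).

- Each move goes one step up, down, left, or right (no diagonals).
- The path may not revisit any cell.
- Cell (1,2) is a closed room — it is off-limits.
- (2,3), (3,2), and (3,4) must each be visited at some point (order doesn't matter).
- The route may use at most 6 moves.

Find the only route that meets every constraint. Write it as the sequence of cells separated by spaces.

Any route must reach (2,3), (3,2), and (3,4) and still end at (3,1) within 6 moves, so the order of the required stops is forced.
Route from (2,4): down to (3,4), left to (3,3), up to (2,3), left to (2,2), down to (3,2), left to (3,1) — 6 moves in all.
Check: all required cells visited; 6 ≤ 6 moves.

(2,4) (3,4) (3,3) (2,3) (2,2) (3,2) (3,1)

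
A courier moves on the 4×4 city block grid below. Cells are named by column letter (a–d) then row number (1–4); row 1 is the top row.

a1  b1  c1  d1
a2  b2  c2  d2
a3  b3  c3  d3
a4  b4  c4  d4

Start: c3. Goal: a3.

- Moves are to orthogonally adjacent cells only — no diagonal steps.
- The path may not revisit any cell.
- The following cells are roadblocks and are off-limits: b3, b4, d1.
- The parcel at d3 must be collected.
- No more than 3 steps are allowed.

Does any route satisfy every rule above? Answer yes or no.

no

Even ignoring the no-revisit rule, getting from c3 to a3 via d3 needs at least 1 + 5 = 6 moves (fewest moves per leg, detouring around blocked cells), which exceeds the 3-move limit.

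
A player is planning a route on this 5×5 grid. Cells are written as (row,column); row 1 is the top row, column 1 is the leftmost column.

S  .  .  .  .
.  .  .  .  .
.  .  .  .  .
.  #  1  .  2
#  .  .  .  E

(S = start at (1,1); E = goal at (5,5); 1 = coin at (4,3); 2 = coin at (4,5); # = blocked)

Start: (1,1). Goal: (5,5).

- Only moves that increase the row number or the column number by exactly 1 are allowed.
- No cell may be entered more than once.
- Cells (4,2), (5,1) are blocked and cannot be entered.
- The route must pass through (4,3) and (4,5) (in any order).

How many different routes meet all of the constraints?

A right/down-only route from (1,1) to (5,5) makes exactly 4 down-moves and 4 right-moves in some order.
With no other constraints that would be C(8,4) = 70 routes.
A monotone route can only reach the required cells in the order (4,3), (4,5), so split there and multiply the segment counts (each segment already excludes blocked cells): (1,1)→(4,3): 6; (4,3)→(4,5): 1; (4,5)→(5,5): 1; product = 6.
That gives 6 routes.

6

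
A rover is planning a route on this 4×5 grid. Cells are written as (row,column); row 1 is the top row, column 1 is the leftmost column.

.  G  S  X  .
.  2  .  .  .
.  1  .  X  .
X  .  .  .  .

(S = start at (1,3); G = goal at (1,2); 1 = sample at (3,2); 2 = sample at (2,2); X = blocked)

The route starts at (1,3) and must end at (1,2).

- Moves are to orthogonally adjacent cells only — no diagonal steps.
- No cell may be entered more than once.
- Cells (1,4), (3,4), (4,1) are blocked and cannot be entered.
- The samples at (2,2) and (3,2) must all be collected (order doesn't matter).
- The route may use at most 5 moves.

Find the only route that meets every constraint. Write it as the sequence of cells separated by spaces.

(1,3) (2,3) (3,3) (3,2) (2,2) (1,2)

The 5-move cap with required stops at (2,2), (3,2) leaves no slack for detours.
Route from (1,3): down 2 to (3,3), left 1 to (3,2), up 2 to (1,2) — 5 moves in all.
Check: all required cells visited; 5 ≤ 5 moves.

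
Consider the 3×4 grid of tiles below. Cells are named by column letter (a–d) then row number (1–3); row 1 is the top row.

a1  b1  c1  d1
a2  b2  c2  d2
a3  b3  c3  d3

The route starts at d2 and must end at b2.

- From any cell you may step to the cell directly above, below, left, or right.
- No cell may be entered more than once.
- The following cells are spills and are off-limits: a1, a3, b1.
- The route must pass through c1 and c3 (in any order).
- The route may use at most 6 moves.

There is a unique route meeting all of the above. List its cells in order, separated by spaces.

d2 d1 c1 c2 c3 b3 b2

Any route must reach c1 and c3 and still end at b2 within 6 moves, so the order of the required stops is forced.
Route from d2: up 1 to d1, left 1 to c1, down 2 to c3, left 1 to b3, up 1 to b2 — 6 moves in all.
Check: all required cells visited; 6 ≤ 6 moves.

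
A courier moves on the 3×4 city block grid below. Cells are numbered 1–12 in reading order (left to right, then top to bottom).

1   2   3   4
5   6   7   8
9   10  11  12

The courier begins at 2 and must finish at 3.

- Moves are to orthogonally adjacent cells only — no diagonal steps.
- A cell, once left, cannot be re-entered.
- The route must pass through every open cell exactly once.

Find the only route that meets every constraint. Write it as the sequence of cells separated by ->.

2 -> 1 -> 5 -> 9 -> 10 -> 6 -> 7 -> 11 -> 12 -> 8 -> 4 -> 3

Need to visit all 12 open cells exactly once, starting at 2 and ending at 3.
Cell 9 has only two open neighbours (5 and 10), so the path must pass straight through it: one of those is the cell it's entered from and the other is where it exits.
Route from 2: left 1 to 1, down 2 to 9, right 1 to 10, up 1 to 6, right 1 to 7, down 1 to 11, right 1 to 12, up 2 to 4, left 1 to 3 — 11 moves in all.
Check: all 12 open cells covered.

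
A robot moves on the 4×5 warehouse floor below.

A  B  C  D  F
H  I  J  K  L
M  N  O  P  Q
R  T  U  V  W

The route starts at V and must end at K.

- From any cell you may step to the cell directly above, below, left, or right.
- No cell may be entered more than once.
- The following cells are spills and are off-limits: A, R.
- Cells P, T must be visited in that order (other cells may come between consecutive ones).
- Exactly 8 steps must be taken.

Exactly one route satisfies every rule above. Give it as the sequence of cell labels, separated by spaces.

The waypoints must appear in the order P, T, with no cell reused.
Route from V: up 1 to P, left 1 to O, down 1 to U, left 1 to T, up 2 to I, right 2 to K — 8 moves in all.
Check: order respected (P at step 1, T at step 4); 8 moves as required.

V P O U T N I J K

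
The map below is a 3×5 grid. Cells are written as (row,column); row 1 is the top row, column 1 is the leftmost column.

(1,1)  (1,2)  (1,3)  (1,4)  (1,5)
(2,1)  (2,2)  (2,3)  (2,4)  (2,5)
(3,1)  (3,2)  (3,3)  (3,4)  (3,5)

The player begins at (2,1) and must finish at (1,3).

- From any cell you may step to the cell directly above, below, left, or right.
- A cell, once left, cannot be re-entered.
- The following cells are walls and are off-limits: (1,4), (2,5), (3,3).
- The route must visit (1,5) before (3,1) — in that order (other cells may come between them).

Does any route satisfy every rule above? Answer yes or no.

The blocked cells wall (1,5) off from (2,1) completely — no sequence of moves reaches it at all, so no route can satisfy the rules.

no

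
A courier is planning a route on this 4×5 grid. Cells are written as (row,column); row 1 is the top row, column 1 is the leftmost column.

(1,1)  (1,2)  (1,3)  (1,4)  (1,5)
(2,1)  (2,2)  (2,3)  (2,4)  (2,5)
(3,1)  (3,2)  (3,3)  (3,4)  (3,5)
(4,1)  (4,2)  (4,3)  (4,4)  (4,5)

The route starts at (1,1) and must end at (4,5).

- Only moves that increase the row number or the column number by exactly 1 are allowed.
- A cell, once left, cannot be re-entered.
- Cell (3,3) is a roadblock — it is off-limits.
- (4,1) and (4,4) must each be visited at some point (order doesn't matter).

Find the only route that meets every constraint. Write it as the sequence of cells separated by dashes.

Moves only go right or down, so the column and row indices never decrease.
Route from (1,1): down 3 to (4,1), right 4 to (4,5) — 7 moves in all.
Check: all required cells visited.

(1,1) - (2,1) - (3,1) - (4,1) - (4,2) - (4,3) - (4,4) - (4,5)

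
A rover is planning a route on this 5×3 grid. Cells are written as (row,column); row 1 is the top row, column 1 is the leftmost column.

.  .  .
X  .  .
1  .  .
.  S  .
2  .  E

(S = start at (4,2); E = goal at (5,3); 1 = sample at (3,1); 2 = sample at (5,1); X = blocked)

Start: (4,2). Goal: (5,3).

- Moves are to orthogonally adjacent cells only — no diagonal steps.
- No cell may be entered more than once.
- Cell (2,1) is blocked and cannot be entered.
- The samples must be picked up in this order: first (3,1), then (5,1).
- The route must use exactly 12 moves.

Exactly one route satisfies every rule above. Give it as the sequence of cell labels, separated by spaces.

The waypoints must appear in the order (3,1), (5,1), with no cell reused.
Route from (4,2): right to (4,3), 3× up (reaching (1,3)), left to (1,2), 2× down (reaching (3,2)), left to (3,1), 2× down (reaching (5,1)), 2× right (reaching (5,3)) — 12 moves in all.
Check: order respected (1 at step 8, 2 at step 10); 12 moves as required.

(4,2) (4,3) (3,3) (2,3) (1,3) (1,2) (2,2) (3,2) (3,1) (4,1) (5,1) (5,2) (5,3)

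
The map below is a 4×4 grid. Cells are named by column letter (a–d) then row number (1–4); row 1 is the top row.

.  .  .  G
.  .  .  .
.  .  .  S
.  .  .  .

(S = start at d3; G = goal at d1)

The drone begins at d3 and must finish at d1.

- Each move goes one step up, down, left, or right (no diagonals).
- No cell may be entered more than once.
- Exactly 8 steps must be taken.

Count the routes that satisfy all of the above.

21

Need simple routes of exactly 8 moves from d3 to d1 (Manhattan distance 2, so 3 moves are spent on a detour and 3 undoing it).
Branch systematically from the start, pruning whenever the remaining move budget drops below the Manhattan distance to d1 or differs from it in parity. Grouping the completions by first move — via d2: 2; via d4: 9; via c3: 10 — and summing: 2 + 9 + 10 = 21.
That gives 21 routes.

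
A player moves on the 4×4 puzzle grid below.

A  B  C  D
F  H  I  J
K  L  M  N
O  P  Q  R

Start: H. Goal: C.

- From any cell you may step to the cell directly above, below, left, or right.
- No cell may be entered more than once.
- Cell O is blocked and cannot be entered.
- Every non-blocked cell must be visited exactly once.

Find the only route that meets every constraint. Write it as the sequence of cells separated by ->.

Need to visit all 15 open cells exactly once, starting at H and ending at C.
Cell R has only two open neighbours (N and Q), so the path must pass straight through it: one of those is the cell it's entered from and the other is where it exits.
Route from H: up 1 to B, left 1 to A, down 2 to K, right 1 to L, down 1 to P, right 2 to R, up 1 to N, left 1 to M, up 1 to I, right 1 to J, up 1 to D, left 1 to C — 14 moves in all.
Check: all 15 open cells covered.

H -> B -> A -> F -> K -> L -> P -> Q -> R -> N -> M -> I -> J -> D -> C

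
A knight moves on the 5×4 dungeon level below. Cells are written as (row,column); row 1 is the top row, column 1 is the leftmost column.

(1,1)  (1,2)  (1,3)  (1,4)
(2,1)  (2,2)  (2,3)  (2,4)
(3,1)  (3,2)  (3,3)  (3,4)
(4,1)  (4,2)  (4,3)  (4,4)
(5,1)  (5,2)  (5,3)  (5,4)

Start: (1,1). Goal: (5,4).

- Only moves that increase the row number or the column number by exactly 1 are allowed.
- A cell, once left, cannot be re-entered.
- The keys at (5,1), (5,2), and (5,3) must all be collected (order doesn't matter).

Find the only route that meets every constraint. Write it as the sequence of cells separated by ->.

(1,1) -> (2,1) -> (3,1) -> (4,1) -> (5,1) -> (5,2) -> (5,3) -> (5,4)

Moves only go right or down, so the column and row indices never decrease.
Route from (1,1): down 4 to (5,1), right 3 to (5,4) — 7 moves in all.
Check: all required cells visited.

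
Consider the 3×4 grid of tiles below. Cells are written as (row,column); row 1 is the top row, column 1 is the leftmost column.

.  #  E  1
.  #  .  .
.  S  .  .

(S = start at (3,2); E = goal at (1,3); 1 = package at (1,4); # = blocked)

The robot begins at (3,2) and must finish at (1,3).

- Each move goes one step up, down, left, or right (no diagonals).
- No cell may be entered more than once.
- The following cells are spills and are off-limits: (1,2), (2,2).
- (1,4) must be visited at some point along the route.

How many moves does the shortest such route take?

5

Any route passes through (1,4) somewhere between (3,2) and (1,3). Summing Manhattan distances along the two legs ((3,2) → (1,4) → (1,3)) gives a lower bound of 4 + 1 = 5 moves.
A route of 5 moves achieves this: (3,2) → (3,3) → (2,3) → (2,4) → (1,4) → (1,3).
Since 5 matches the lower bound, it is optimal.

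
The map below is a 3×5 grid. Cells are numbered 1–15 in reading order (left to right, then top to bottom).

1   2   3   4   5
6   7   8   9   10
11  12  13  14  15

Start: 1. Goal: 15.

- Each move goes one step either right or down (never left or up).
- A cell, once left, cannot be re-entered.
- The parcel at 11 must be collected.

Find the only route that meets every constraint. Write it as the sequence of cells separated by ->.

Moves only go right or down, so the column and row indices never decrease.
Route from 1: 2× down (reaching 11), 4× right (reaching 15) — 6 moves in all.
Check: all required cells visited.

1 -> 6 -> 11 -> 12 -> 13 -> 14 -> 15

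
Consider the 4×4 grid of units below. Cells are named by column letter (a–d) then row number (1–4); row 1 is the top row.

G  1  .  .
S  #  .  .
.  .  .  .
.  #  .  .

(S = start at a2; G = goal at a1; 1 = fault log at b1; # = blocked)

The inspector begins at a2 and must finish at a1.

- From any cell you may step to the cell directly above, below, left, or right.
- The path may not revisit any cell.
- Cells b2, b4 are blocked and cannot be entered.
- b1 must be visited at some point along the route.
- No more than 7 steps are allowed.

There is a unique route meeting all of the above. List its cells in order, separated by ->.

The 7-move cap with required stops at b1 leaves no slack for detours.
Route from a2: down 1 to a3, right 2 to c3, up 2 to c1, left 2 to a1 — 7 moves in all.
Check: all required cells visited; 7 ≤ 7 moves.

a2 -> a3 -> b3 -> c3 -> c2 -> c1 -> b1 -> a1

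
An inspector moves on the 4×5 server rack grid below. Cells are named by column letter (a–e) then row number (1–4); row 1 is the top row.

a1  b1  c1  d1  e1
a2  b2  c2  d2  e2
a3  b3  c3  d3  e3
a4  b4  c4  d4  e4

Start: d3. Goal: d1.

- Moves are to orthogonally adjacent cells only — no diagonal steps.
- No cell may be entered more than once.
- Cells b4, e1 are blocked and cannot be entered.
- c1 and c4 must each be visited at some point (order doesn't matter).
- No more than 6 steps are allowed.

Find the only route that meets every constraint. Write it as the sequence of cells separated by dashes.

Any route must reach c1 and c4 and still end at d1 within 6 moves, so the order of the required stops is forced.
Route from d3: down to d4, left to c4, 3× up (reaching c1), right to d1 — 6 moves in all.
Check: all required cells visited; 6 ≤ 6 moves.

d3 - d4 - c4 - c3 - c2 - c1 - d1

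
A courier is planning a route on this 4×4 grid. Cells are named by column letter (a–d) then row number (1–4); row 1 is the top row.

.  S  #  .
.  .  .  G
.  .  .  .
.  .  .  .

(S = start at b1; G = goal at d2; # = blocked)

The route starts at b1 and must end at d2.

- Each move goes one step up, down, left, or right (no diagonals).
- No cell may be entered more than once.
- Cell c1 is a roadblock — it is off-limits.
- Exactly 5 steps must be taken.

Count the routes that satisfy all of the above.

Need simple routes of exactly 5 moves from b1 to d2 (Manhattan distance 3, so 1 moves are spent on a detour and 1 undoing it).
Enumerating: b1 b2 b3 c3 c2 d2 | b1 b2 b3 c3 d3 d2 | b1 b2 c2 c3 d3 d2 | b1 a1 a2 b2 c2 d2.
That gives 4 routes.

4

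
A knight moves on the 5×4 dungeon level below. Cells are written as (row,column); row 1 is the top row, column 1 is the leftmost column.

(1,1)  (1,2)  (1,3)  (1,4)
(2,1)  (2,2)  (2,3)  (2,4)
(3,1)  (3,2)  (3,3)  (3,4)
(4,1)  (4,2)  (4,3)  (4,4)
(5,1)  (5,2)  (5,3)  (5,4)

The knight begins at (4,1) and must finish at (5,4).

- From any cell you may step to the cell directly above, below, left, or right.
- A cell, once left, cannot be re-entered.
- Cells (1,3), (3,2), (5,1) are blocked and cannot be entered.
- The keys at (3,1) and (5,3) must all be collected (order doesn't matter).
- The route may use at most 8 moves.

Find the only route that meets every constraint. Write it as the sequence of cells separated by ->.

Any route must reach (3,1) and (5,3) and still end at (5,4) within 8 moves, so the order of the required stops is forced.
Route from (4,1): 2× up (reaching (2,1)), 2× right (reaching (2,3)), 3× down (reaching (5,3)), right to (5,4) — 8 moves in all.
Check: all required cells visited; 8 ≤ 8 moves.

(4,1) -> (3,1) -> (2,1) -> (2,2) -> (2,3) -> (3,3) -> (4,3) -> (5,3) -> (5,4)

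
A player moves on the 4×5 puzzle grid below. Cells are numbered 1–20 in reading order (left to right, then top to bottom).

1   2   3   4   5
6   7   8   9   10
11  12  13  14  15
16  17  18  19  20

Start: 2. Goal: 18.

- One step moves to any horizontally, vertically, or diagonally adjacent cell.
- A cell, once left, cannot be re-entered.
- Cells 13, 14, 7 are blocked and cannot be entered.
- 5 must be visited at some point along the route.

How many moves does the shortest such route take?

Any route passes through 5 somewhere between 2 and 18. Summing Chebyshev distances along the two legs (2 → 5 → 18) gives a lower bound of 3 + 3 = 6 moves.
That bound ignores the blocked cells. Measuring each leg by the fewest moves that actually steer around them (2→5: 3; 5→18: 4) raises the lower bound to 7.
A route of 7 moves exists: 2 → 3 → 4 → 5 → 9 → 8 → 12 → 18.
Since 7 matches that lower bound, it is optimal.

7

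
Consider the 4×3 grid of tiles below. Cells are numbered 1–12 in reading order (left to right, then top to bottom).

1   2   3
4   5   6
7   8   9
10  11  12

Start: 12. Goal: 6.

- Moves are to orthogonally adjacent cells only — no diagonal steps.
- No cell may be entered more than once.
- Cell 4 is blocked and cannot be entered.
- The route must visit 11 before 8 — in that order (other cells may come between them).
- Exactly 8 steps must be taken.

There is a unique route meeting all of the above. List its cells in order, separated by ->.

12 -> 11 -> 10 -> 7 -> 8 -> 5 -> 2 -> 3 -> 6

The waypoints must appear in the order 11, 8, with no cell reused.
Route from 12: left 2 to 10, up 1 to 7, right 1 to 8, up 2 to 2, right 1 to 3, down 1 to 6 — 8 moves in all.
Check: order respected (11 at step 1, 8 at step 4); 8 moves as required.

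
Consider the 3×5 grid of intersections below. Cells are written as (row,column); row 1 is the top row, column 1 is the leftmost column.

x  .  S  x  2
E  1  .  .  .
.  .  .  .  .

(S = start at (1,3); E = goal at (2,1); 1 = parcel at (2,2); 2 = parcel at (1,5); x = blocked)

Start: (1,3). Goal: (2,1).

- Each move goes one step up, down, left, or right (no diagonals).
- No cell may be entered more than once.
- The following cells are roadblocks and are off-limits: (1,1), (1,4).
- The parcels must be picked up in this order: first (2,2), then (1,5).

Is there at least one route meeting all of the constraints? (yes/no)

no

(1,5) must be visited but has only one open neighbour ((2,5)), and it is neither the start nor the goal — the route would have to enter and leave through (2,5), re-entering it.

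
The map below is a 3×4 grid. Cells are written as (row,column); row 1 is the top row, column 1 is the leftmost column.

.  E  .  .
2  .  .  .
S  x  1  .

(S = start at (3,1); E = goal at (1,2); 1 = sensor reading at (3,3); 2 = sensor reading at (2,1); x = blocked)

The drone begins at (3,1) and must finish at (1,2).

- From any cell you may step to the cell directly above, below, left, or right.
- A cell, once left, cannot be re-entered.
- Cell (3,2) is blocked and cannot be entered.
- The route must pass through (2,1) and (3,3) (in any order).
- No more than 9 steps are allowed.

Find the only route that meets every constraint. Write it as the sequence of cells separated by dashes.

(3,1) - (2,1) - (2,2) - (2,3) - (3,3) - (3,4) - (2,4) - (1,4) - (1,3) - (1,2)

The 9-move cap with required stops at (2,1), (3,3) leaves no slack for detours.
Route from (3,1): up 1 to (2,1), right 2 to (2,3), down 1 to (3,3), right 1 to (3,4), up 2 to (1,4), left 2 to (1,2) — 9 moves in all.
Check: all required cells visited; 9 ≤ 9 moves.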